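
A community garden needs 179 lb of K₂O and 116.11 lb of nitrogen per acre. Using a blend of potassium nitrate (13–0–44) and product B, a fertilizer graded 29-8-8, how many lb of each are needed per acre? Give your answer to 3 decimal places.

Let a = lb of potassium nitrate, b = lb of product B (per acre).
K₂O: 0.44·a + 0.08·b = 179
N: 0.13·a + 0.29·b = 116.11
From row1: a = (179 − 0.08·b) / 0.44.
Into row2: 0.13·(179 − 0.08·b)/0.44 + 0.29·b = 116.11 → b = 237.3584, a = 363.6621.

363.662 lb potassium nitrate, 237.358 lb product B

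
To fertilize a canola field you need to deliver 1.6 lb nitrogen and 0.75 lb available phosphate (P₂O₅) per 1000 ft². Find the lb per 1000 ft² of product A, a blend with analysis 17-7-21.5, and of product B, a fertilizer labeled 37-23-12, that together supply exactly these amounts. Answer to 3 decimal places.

6.856 lb product A, 1.174 lb product B

Per-1000 ft² balance (a = product A, b = product B):
N: 0.17·a + 0.37·b = 1.6
P₂O₅: 0.07·a + 0.23·b = 0.75
From row1: a = (1.6 − 0.37·b) / 0.17.
Into row2: 0.07·(1.6 − 0.37·b)/0.17 + 0.23·b = 0.75 → b = 1.17424, a = 6.85606.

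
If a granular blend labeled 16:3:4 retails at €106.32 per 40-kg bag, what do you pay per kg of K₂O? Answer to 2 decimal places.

€66.45 per kg K₂O

K₂O in bag = 40 × 4% = 1.6 kg.
Cost per kg K₂O = €106.32 / 1.6 = €66.4500.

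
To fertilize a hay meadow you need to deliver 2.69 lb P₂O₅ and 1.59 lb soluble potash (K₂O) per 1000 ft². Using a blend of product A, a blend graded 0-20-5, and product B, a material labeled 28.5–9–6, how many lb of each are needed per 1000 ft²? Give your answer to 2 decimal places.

Per-1000 ft² balance (a = product A, b = product B):
P₂O₅: 0.2·a + 0.09·b = 2.69
K₂O: 0.05·a + 0.06·b = 1.59
Eliminate b: (row1) − 0.09/0.06·(row2) → 0.125·a = 0.305, so a = 2.44.
Then b = (1.59 − 0.05·2.44) / 0.06 = 24.4667.

2.44 lb product A, 24.47 lb product B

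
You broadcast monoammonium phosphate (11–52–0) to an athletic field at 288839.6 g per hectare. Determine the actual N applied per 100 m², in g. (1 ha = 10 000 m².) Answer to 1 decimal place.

nitrogen per hectare = 288839.6 × 11% = 31772.4 g.
Convert to per 100 m²: 31772.4 × 0.01 = 317.724 g.

317.7 g N per hundred sq m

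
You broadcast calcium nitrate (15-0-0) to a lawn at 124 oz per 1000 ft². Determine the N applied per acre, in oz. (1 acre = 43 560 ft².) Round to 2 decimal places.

nitrogen per 1000 ft² = 124 × 15% = 18.6 oz.
Convert to per acre: 18.6 × 43.56 = 810.216 oz.

810.22 oz N per acre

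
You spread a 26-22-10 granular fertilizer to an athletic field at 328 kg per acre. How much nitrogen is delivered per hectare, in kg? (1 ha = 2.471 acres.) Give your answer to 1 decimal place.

210.7 kg N per hectare

nitrogen per acre = 328 × 26% = 85.28 kg.
Convert to per hectare: 85.28 × 2.471 = 210.727 kg.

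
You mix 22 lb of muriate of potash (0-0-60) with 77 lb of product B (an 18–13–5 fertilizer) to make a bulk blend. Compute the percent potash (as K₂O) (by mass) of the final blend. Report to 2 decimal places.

17.22% K₂O

Total mass = 22 + 77 = 99 lb.
K₂O mass = 60%×22 + 5%×77 = 17.05 lb.
% K₂O = 17.05 / 99 = 17.2222%.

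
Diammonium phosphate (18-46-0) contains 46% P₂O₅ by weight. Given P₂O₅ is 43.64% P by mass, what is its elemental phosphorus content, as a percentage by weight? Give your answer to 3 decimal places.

%P = 46 × 0.4364 = 20.0744%.

20.074% P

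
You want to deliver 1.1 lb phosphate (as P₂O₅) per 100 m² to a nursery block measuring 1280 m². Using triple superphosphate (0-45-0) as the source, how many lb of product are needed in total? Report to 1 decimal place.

31.3 lb

Product per 100 m² = 1.1 / 45% = 2.44444 lb.
Total product = 2.44444 × 1280 / 100 = 31.2889 lb.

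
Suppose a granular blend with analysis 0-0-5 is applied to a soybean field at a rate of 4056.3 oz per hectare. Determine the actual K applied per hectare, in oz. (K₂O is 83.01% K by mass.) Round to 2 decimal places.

K₂O per hectare = 4056.3 × 5% = 202.815 oz.
Elemental K = 202.815 × 0.8301 = 168.357 oz per hectare.

168.36 oz K per hectare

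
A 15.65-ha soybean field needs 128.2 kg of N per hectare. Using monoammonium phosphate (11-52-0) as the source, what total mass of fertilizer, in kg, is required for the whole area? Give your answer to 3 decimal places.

18239.364 kg

Product per hectare = 128.2 / 11% = 1165.45 kg.
Total product = 1165.45 × 15.65 = 18239.3636 kg.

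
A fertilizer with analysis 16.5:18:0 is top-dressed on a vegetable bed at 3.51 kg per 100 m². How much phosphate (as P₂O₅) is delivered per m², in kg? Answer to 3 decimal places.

P₂O₅ per 100 m² = 3.51 × 18% = 0.6318 kg.
Convert to per m²: 0.6318 × 0.01 = 0.006318 kg.

0.006 kg P₂O₅ per sq m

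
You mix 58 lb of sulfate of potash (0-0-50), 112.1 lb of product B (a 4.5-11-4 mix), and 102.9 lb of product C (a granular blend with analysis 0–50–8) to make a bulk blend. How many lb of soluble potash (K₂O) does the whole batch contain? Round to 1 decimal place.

41.7 lb K₂O

K₂O mass = 50%×58 + 4%×112.1 + 8%×102.9 = 41.716 lb.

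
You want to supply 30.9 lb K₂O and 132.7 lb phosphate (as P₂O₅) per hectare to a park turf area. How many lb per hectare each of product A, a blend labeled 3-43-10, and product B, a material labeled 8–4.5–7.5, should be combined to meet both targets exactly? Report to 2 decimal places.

308.54 lb product A, 0.61 lb product B

Per-hectare balance (a = product A, b = product B):
K₂O: 0.1·a + 0.075·b = 30.9
P₂O₅: 0.43·a + 0.045·b = 132.7
Eliminate b: (row1) − 0.075/0.045·(row2) → -0.616667·a = -190.267, so a = 308.541.
Then b = (132.7 − 0.43·308.541) / 0.045 = 0.612613.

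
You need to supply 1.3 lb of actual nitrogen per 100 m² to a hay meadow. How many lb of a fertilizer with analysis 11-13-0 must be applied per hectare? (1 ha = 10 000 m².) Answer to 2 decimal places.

Product per 100 m² = 1.3 / 11% = 11.8182 lb.
Convert to per hectare: 11.8182 × 100 = 1181.818 lb.

1181.82 lb of product per hectare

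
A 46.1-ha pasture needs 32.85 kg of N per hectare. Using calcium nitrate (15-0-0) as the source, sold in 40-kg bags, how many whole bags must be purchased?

253 bags

Product per hectare = 32.85 / 15% = 219 kg.
Total product = 219 × 46.1 = 10095.9 kg.
Bags = ⌈10095.9 / 40⌉ = 253.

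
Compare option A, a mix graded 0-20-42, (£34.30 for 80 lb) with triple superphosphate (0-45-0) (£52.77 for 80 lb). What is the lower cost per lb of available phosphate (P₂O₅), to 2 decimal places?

£1.47 per lb P₂O₅ (triple superphosphate)

option A: P₂O₅ per bag = 80 × 20% = 16 lb; cost = 34.30 / 16 = £2.1437/lb P₂O₅.
triple superphosphate: P₂O₅ per bag = 80 × 45% = 36 lb; cost = 52.77 / 36 = £1.4658/lb P₂O₅.
triple superphosphate is cheaper.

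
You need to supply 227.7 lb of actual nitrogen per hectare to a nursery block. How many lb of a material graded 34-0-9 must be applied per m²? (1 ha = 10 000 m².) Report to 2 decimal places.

0.07 lb of product per sq m

Product per hectare = 227.7 / 34% = 669.706 lb.
Convert to per m²: 669.706 × 0.0001 = 0.0669706 lb.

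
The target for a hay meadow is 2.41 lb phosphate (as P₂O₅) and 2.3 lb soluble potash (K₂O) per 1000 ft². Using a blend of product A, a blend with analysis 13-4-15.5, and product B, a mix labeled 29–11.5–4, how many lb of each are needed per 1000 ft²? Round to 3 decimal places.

10.361 lb product A, 17.353 lb product B

Per-1000 ft² balance (a = product A, b = product B):
P₂O₅: 0.04·a + 0.115·b = 2.41
K₂O: 0.155·a + 0.04·b = 2.3
Eliminate b: (row1) − 0.115/0.04·(row2) → -0.405625·a = -4.2025, so a = 10.3606.
Then b = (2.3 − 0.155·10.3606) / 0.04 = 17.3529.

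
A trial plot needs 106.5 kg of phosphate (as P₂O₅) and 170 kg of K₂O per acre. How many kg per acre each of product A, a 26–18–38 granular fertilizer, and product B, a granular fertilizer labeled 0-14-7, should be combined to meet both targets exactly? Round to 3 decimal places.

With a, b = kg per acre of product A and product B:
P₂O₅: 0.18·a + 0.14·b = 106.5
K₂O: 0.38·a + 0.07·b = 170
Eliminate a: (row1) − 0.18/0.38·(row2) → 0.106842·b = 25.9737, so b = 243.1034.
Back-substitute: a = (106.5 − 0.14·243.1034) / 0.18 = 402.5862.

402.586 kg product A, 243.103 kg product B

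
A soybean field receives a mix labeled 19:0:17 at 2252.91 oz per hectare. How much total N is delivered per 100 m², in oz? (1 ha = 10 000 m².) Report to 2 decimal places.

nitrogen per hectare = 2252.91 × 19% = 428.053 oz.
Convert to per 100 m²: 428.053 × 0.01 = 4.28053 oz.

4.28 oz N per hundred sq m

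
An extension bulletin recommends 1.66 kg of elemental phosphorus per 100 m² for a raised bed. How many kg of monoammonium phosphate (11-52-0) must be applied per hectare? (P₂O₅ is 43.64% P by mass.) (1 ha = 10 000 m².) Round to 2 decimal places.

As P₂O₅: 1.66 / 0.4364 = 3.80385 kg per 100 m².
Product per 100 m² = 3.80385 / 52% = 7.3151 kg.
Convert to per hectare: 7.3151 × 100 = 731.5096 kg.

731.51 kg of product per hectare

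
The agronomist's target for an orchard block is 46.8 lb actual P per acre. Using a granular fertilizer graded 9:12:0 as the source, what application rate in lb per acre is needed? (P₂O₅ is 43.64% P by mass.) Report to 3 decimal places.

893.676 lb of product per acre

As P₂O₅: 46.8 / 0.4364 = 107.241 lb per acre.
Product per acre = 107.241 / 12% = 893.6755 lb.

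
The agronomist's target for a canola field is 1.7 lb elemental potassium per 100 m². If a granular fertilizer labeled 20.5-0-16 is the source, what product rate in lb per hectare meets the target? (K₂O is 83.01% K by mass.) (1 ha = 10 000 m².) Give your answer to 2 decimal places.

As K₂O: 1.7 / 0.8301 = 2.04795 lb per 100 m².
Product per 100 m² = 2.04795 / 16% = 12.7997 lb.
Convert to per hectare: 12.7997 × 100 = 1279.966 lb.

1279.97 lb of product per hectare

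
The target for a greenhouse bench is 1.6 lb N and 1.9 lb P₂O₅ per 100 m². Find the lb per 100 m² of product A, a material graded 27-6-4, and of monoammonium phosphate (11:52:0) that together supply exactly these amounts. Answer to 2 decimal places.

4.66 lb product A, 3.12 lb monoammonium phosphate

Per-100 m² balance (a = product A, b = monoammonium phosphate):
N: 0.27·a + 0.11·b = 1.6
P₂O₅: 0.06·a + 0.52·b = 1.9
Eliminate a: (row1) − 0.27/0.06·(row2) → -2.23·b = -6.95, so b = 3.11659.
Back-substitute: a = (1.6 − 0.11·3.11659) / 0.27 = 4.6562.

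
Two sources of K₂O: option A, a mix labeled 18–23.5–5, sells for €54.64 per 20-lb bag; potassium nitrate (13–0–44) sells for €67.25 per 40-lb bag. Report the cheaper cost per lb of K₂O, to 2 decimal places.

option A: K₂O per bag = 20 × 5% = 1 lb; cost = 54.64 / 1 = €54.6400/lb K₂O.
potassium nitrate: K₂O per bag = 40 × 44% = 17.6 lb; cost = 67.25 / 17.6 = €3.8210/lb K₂O.
potassium nitrate is cheaper.

€3.82 per lb K₂O (potassium nitrate)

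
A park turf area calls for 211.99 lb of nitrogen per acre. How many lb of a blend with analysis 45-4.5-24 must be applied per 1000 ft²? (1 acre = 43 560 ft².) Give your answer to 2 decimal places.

Product per acre = 211.99 / 45% = 471.089 lb.
Convert to per 1000 ft²: 471.089 × 0.0229568 = 10.8147 lb.

10.81 lb of product per thousand sq ft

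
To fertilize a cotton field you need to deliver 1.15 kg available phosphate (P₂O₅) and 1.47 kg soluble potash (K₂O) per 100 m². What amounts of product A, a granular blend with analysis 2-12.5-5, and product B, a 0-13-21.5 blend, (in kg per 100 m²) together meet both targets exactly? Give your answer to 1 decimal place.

2.8 kg product A, 6.2 kg product B

Per-100 m² balance (a = product A, b = product B):
P₂O₅: 0.125·a + 0.13·b = 1.15
K₂O: 0.05·a + 0.215·b = 1.47
Eliminate b: (row1) − 0.13/0.215·(row2) → 0.0947674·a = 0.261163, so a = 2.75583.
Then b = (1.47 − 0.05·2.75583) / 0.215 = 6.19632.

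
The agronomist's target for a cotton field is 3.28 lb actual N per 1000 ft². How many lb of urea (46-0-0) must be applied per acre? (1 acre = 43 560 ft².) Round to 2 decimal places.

310.60 lb of product per acre

Product per 1000 ft² = 3.28 / 46% = 7.13043 lb.
Convert to per acre: 7.13043 × 43.56 = 310.602 lb.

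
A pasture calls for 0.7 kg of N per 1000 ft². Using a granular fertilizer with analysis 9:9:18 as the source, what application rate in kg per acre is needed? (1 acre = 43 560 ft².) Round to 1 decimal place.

338.8 kg of product per acre

Product per 1000 ft² = 0.7 / 9% = 7.77778 kg.
Convert to per acre: 7.77778 × 43.56 = 338.8 kg.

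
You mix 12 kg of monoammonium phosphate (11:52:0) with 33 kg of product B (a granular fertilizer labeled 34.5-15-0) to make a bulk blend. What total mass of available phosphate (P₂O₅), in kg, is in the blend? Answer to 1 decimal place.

11.2 kg P₂O₅

P₂O₅ mass = 52%×12 + 15%×33 = 11.19 kg.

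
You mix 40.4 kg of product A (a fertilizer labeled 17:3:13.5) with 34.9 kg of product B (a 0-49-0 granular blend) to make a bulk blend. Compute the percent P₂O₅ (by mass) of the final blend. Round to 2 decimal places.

24.32% P₂O₅

Total mass = 40.4 + 34.9 = 75.3 kg.
P₂O₅ mass = 3%×40.4 + 49%×34.9 = 18.313 kg.
% P₂O₅ = 18.313 / 75.3 = 24.3201%.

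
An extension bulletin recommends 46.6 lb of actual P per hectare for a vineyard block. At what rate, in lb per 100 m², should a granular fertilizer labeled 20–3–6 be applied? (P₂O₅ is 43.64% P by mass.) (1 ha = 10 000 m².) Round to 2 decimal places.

35.59 lb of product per hundred sq m

As P₂O₅: 46.6 / 0.4364 = 106.783 lb per hectare.
Product per hectare = 106.783 / 3% = 3559.43 lb.
Convert to per 100 m²: 3559.43 × 0.01 = 35.5943 lb.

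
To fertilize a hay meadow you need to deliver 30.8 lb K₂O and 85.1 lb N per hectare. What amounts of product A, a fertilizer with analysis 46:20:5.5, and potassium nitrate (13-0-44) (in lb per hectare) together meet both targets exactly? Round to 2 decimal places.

171.27 lb product A, 48.59 lb potassium nitrate

With a, b = lb per hectare of product A and potassium nitrate:
K₂O: 0.055·a + 0.44·b = 30.8
N: 0.46·a + 0.13·b = 85.1
From row1: a = (30.8 − 0.44·b) / 0.055.
Into row2: 0.46·(30.8 − 0.44·b)/0.055 + 0.13·b = 85.1 → b = 48.5915, a = 171.268.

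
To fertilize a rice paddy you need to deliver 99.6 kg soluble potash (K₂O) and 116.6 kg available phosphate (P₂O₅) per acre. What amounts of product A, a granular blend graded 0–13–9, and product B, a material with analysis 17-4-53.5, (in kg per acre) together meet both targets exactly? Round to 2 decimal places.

Per-acre balance (a = product A, b = product B):
K₂O: 0.09·a + 0.535·b = 99.6
P₂O₅: 0.13·a + 0.04·b = 116.6
Eliminate b: (row1) − 0.535/0.04·(row2) → -1.64875·a = -1459.92, so a = 885.474.
Then b = (116.6 − 0.13·885.474) / 0.04 = 37.21001.

885.47 kg product A, 37.21 kg product B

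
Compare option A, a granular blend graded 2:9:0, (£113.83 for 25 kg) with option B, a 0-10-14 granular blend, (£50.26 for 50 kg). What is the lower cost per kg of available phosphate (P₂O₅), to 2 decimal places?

option A: P₂O₅ per bag = 25 × 9% = 2.25 kg; cost = 113.83 / 2.25 = £50.5911/kg P₂O₅.
option B: P₂O₅ per bag = 50 × 10% = 5 kg; cost = 50.26 / 5 = £10.0520/kg P₂O₅.
option B is cheaper.

£10.05 per kg P₂O₅ (option B)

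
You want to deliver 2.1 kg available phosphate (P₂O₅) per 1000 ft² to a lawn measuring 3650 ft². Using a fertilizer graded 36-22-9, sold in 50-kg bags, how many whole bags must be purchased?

Product per 1000 ft² = 2.1 / 22% = 9.54545 kg.
Total product = 9.54545 × 3650 / 1000 = 34.8409 kg.
Bags = ⌈34.8409 / 50⌉ = 1.

1 bags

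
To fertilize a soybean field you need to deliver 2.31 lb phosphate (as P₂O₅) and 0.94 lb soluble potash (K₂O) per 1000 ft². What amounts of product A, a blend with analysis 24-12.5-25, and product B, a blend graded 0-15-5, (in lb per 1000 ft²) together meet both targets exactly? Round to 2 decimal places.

Per-1000 ft² balance (a = product A, b = product B):
P₂O₅: 0.125·a + 0.15·b = 2.31
K₂O: 0.25·a + 0.05·b = 0.94
Eliminate b: (row1) − 0.15/0.05·(row2) → -0.625·a = -0.51, so a = 0.816.
Then b = (0.94 − 0.25·0.816) / 0.05 = 14.72.

0.82 lb product A, 14.72 lb product B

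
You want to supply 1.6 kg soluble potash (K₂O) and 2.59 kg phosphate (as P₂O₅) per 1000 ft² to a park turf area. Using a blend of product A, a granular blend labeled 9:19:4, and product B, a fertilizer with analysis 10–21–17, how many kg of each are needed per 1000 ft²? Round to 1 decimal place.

4.4 kg product A, 8.4 kg product B

Let a = kg of product A, b = kg of product B (per 1000 ft²).
K₂O: 0.04·a + 0.17·b = 1.6
P₂O₅: 0.19·a + 0.21·b = 2.59
Eliminate a: (row1) − 0.04/0.19·(row2) → 0.125789·b = 1.05474, so b = 8.38494.
Back-substitute: a = (1.6 − 0.17·8.38494) / 0.04 = 4.36402.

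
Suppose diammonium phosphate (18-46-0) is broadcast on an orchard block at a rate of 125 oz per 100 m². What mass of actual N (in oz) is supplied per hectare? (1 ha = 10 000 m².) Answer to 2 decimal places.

nitrogen per 100 m² = 125 × 18% = 22.5 oz.
Convert to per hectare: 22.5 × 100 = 2250 oz.

2250.00 oz N per hectare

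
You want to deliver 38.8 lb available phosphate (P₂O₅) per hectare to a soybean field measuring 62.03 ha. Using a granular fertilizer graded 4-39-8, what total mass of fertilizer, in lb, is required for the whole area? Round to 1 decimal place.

6171.2 lb

Product per hectare = 38.8 / 39% = 99.4872 lb.
Total product = 99.4872 × 62.03 = 6171.19 lb.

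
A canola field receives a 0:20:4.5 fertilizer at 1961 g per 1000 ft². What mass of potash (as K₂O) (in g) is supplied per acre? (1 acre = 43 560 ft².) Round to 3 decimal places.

3843.952 g K₂O per acre

K₂O per 1000 ft² = 1961 × 4.5% = 88.245 g.
Convert to per acre: 88.245 × 43.56 = 3843.9522 g.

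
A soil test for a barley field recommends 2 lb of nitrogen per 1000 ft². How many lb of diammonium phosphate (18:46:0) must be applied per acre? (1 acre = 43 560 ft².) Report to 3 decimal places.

Product per 1000 ft² = 2 / 18% = 11.1111 lb.
Convert to per acre: 11.1111 × 43.56 = 484 lb.

484.000 lb of product per acre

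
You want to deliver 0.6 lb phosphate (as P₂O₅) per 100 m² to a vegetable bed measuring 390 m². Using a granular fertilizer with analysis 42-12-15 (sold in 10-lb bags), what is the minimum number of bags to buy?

2 bags

Product per 100 m² = 0.6 / 12% = 5 lb.
Total product = 5 × 390 / 100 = 19.5 lb.
Bags = ⌈19.5 / 10⌉ = 2.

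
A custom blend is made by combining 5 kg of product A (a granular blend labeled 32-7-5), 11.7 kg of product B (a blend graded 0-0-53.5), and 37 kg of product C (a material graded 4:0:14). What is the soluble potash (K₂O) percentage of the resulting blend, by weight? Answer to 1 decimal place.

21.8% K₂O

Total mass = 5 + 11.7 + 37 = 53.7 kg.
K₂O mass = 5%×5 + 53.5%×11.7 + 14%×37 = 11.6895 kg.
% K₂O = 11.6895 / 53.7 = 21.7682%.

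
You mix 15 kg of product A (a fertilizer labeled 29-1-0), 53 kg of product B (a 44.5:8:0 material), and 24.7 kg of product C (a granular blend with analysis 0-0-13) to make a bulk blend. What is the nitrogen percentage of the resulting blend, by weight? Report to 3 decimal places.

Total mass = 15 + 53 + 24.7 = 92.7 kg.
N mass = 29%×15 + 44.5%×53 + 0%×24.7 = 27.935 kg.
% N = 27.935 / 92.7 = 30.1348%.

30.135% N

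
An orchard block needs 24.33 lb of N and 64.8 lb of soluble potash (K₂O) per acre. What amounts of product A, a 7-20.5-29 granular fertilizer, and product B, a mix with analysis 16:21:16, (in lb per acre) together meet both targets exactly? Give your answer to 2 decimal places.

Per-acre balance (a = product A, b = product B):
N: 0.07·a + 0.16·b = 24.33
K₂O: 0.29·a + 0.16·b = 64.8
Eliminate a: (row1) − 0.07/0.29·(row2) → 0.121379·b = 8.68862, so b = 71.5824.
Back-substitute: a = (24.33 − 0.16·71.5824) / 0.07 = 183.9545.

183.95 lb product A, 71.58 lb product B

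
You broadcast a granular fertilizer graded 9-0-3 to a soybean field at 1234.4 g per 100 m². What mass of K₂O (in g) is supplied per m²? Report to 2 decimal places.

0.37 g K₂O per sq m

K₂O per 100 m² = 1234.4 × 3% = 37.032 g.
Convert to per m²: 37.032 × 0.01 = 0.37032 g.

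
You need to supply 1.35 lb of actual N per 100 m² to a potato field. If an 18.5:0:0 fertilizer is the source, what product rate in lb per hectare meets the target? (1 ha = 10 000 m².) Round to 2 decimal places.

729.73 lb of product per hectare

Product per 100 m² = 1.35 / 18.5% = 7.2973 lb.
Convert to per hectare: 7.2973 × 100 = 729.7297 lb.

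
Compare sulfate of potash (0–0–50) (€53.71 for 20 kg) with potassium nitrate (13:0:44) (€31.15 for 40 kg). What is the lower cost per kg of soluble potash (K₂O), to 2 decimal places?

sulfate of potash: K₂O per bag = 20 × 50% = 10 kg; cost = 53.71 / 10 = €5.3710/kg K₂O.
potassium nitrate: K₂O per bag = 40 × 44% = 17.6 kg; cost = 31.15 / 17.6 = €1.7699/kg K₂O.
potassium nitrate is cheaper.

€1.77 per kg K₂O (potassium nitrate)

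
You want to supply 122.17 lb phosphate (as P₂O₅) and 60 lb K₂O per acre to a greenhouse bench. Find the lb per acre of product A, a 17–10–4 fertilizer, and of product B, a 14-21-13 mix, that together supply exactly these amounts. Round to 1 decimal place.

With a, b = lb per acre of product A and product B:
P₂O₅: 0.1·a + 0.21·b = 122.17
K₂O: 0.04·a + 0.13·b = 60
From row1: a = (122.17 − 0.21·b) / 0.1.
Into row2: 0.04·(122.17 − 0.21·b)/0.1 + 0.13·b = 60 → b = 242, a = 713.5.

713.5 lb product A, 242.0 lb product B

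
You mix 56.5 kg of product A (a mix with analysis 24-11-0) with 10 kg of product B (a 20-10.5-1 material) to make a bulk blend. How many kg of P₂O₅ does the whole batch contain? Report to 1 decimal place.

P₂O₅ mass = 11%×56.5 + 10.5%×10 = 7.265 kg.

7.3 kg P₂O₅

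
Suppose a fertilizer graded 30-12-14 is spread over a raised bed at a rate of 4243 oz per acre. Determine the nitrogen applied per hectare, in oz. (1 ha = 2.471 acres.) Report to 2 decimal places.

nitrogen per acre = 4243 × 30% = 1272.9 oz.
Convert to per hectare: 1272.9 × 2.471 = 3145.336 oz.

3145.34 oz N per hectare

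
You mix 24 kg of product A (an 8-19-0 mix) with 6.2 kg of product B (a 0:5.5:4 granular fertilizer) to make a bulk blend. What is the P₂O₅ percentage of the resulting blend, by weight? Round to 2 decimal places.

Total mass = 24 + 6.2 = 30.2 kg.
P₂O₅ mass = 19%×24 + 5.5%×6.2 = 4.901 kg.
% P₂O₅ = 4.901 / 30.2 = 16.2285%.

16.23% P₂O₅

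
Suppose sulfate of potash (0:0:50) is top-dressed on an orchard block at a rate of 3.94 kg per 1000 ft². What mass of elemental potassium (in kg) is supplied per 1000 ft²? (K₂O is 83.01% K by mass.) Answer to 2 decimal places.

K₂O per 1000 ft² = 3.94 × 50% = 1.97 kg.
Elemental K = 1.97 × 0.8301 = 1.6353 kg per 1000 ft².

1.64 kg K per thousand sq ft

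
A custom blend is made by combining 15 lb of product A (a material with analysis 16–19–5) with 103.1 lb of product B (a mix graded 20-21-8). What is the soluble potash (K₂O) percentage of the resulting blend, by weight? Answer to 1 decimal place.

Total mass = 15 + 103.1 = 118.1 lb.
K₂O mass = 5%×15 + 8%×103.1 = 8.998 lb.
% K₂O = 8.998 / 118.1 = 7.61897%.

7.6% K₂O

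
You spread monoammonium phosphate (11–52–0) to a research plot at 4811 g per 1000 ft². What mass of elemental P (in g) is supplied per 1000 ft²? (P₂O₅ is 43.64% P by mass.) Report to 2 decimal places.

1091.75 g P per thousand sq ft

P₂O₅ per 1000 ft² = 4811 × 52% = 2501.72 g.
Elemental P = 2501.72 × 0.4364 = 1091.751 g per 1000 ft².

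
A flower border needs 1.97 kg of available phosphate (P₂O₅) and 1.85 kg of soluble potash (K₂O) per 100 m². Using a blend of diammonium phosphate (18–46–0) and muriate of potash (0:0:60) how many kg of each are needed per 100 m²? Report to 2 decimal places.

4.28 kg diammonium phosphate, 3.08 kg muriate of potash

Per-100 m² balance (a = diammonium phosphate, b = muriate of potash):
P₂O₅: 0.46·a + 0·b = 1.97
K₂O: 0·a + 0.6·b = 1.85
Solving simultaneously: a = 4.28261, b = 3.08333.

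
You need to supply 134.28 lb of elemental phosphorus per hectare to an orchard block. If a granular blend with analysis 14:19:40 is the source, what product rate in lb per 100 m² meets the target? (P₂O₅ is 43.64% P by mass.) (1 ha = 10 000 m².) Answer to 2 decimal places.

16.19 lb of product per hundred sq m

As P₂O₅: 134.28 / 0.4364 = 307.699 lb per hectare.
Product per hectare = 307.699 / 19% = 1619.47 lb.
Convert to per 100 m²: 1619.47 × 0.01 = 16.1947 lb.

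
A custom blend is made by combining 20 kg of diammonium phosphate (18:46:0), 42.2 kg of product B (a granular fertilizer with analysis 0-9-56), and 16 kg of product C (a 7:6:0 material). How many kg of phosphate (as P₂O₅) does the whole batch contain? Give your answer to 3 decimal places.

13.958 kg P₂O₅

P₂O₅ mass = 46%×20 + 9%×42.2 + 6%×16 = 13.958 kg.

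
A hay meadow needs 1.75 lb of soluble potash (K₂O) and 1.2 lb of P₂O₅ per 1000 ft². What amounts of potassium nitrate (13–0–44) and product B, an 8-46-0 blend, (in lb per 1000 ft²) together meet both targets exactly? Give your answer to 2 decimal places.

With a, b = lb per 1000 ft² of potassium nitrate and product B:
K₂O: 0.44·a + 0·b = 1.75
P₂O₅: 0·a + 0.46·b = 1.2
Solving simultaneously: a = 3.97727, b = 2.6087.

3.98 lb potassium nitrate, 2.61 lb product B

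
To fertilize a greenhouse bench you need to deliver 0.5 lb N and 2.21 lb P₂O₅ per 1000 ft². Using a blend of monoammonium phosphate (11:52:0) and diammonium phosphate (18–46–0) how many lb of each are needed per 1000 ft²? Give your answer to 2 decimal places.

3.90 lb monoammonium phosphate, 0.39 lb diammonium phosphate

Let a = lb of monoammonium phosphate, b = lb of diammonium phosphate (per 1000 ft²).
N: 0.11·a + 0.18·b = 0.5
P₂O₅: 0.52·a + 0.46·b = 2.21
Eliminate b: (row1) − 0.18/0.46·(row2) → -0.0934783·a = -0.364783, so a = 3.90233.
Then b = (2.21 − 0.52·3.90233) / 0.46 = 0.393023.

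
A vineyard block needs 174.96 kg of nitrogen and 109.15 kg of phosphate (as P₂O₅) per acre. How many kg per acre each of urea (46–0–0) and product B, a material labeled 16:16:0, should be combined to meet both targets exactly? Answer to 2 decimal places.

Per-acre balance (a = urea, b = product B):
N: 0.46·a + 0.16·b = 174.96
P₂O₅: 0·a + 0.16·b = 109.15
Solving simultaneously: a = 143.065, b = 682.188.

143.07 kg urea, 682.19 kg product B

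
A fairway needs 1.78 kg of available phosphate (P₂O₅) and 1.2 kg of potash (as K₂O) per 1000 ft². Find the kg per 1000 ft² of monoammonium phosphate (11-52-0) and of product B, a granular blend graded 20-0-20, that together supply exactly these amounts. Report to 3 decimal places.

3.423 kg monoammonium phosphate, 6.000 kg product B

Per-1000 ft² balance (a = monoammonium phosphate, b = product B):
P₂O₅: 0.52·a + 0·b = 1.78
K₂O: 0·a + 0.2·b = 1.2
Solving simultaneously: a = 3.42308, b = 6.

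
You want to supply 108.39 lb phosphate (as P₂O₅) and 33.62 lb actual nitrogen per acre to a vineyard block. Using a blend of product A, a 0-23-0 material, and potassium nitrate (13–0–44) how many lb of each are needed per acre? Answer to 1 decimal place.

Let a = lb of product A, b = lb of potassium nitrate (per acre).
P₂O₅: 0.23·a + 0·b = 108.39
N: 0·a + 0.13·b = 33.62
Solving simultaneously: a = 471.261, b = 258.615.

471.3 lb product A, 258.6 lb potassium nitrate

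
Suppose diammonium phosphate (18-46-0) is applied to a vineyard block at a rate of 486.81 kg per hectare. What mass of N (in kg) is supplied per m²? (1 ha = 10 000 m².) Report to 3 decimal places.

nitrogen per hectare = 486.81 × 18% = 87.6258 kg.
Convert to per m²: 87.6258 × 0.0001 = 0.00876258 kg.

0.009 kg N per sq m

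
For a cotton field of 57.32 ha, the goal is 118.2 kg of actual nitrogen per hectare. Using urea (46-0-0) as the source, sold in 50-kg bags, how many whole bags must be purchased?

295 bags

Product per hectare = 118.2 / 46% = 256.957 kg.
Total product = 256.957 × 57.32 = 14728.7 kg.
Bags = ⌈14728.7 / 50⌉ = 295.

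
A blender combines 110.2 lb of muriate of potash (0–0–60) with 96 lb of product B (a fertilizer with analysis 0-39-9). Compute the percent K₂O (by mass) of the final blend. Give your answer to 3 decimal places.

36.256% K₂O

Total mass = 110.2 + 96 = 206.2 lb.
K₂O mass = 60%×110.2 + 9%×96 = 74.76 lb.
% K₂O = 74.76 / 206.2 = 36.2561%.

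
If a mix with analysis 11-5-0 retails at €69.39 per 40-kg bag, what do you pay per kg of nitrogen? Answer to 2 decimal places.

€15.77 per kg N

N in bag = 40 × 11% = 4.4 kg.
Cost per kg N = €69.39 / 4.4 = €15.7705.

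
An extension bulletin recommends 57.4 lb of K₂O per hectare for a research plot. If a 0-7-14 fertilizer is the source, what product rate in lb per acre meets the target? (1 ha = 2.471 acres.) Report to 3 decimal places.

165.925 lb of product per acre

Product per hectare = 57.4 / 14% = 410 lb.
Convert to per acre: 410 × 0.404694 = 165.9247 lb.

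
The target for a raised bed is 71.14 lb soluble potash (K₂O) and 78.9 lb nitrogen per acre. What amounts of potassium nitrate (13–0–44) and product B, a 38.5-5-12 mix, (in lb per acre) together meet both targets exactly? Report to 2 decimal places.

Per-acre balance (a = potassium nitrate, b = product B):
K₂O: 0.44·a + 0.12·b = 71.14
N: 0.13·a + 0.385·b = 78.9
From row1: a = (71.14 − 0.12·b) / 0.44.
Into row2: 0.13·(71.14 − 0.12·b)/0.44 + 0.385·b = 78.9 → b = 165.5904, a = 116.521.

116.52 lb potassium nitrate, 165.59 lb product B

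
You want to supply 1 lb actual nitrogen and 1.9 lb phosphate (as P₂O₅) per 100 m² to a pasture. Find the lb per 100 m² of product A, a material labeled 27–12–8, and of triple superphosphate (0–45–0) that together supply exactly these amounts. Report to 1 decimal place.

3.7 lb product A, 3.2 lb triple superphosphate

With a, b = lb per 100 m² of product A and triple superphosphate:
N: 0.27·a + 0·b = 1
P₂O₅: 0.12·a + 0.45·b = 1.9
Eliminate b: (row1) − 0/0.45·(row2) → 0.27·a = 1, so a = 3.7037.
Then b = (1.9 − 0.12·3.7037) / 0.45 = 3.23457.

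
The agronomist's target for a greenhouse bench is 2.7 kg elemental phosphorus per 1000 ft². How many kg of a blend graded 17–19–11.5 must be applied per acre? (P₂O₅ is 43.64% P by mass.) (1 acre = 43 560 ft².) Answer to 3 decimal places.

1418.448 kg of product per acre

As P₂O₅: 2.7 / 0.4364 = 6.18698 kg per 1000 ft².
Product per 1000 ft² = 6.18698 / 19% = 32.5631 kg.
Convert to per acre: 32.5631 × 43.56 = 1418.4476 kg.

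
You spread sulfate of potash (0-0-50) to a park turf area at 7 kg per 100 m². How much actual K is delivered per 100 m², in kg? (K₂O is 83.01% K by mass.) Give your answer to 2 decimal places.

K₂O per 100 m² = 7 × 50% = 3.5 kg.
Elemental K = 3.5 × 0.8301 = 2.90535 kg per 100 m².

2.91 kg K per hundred sq m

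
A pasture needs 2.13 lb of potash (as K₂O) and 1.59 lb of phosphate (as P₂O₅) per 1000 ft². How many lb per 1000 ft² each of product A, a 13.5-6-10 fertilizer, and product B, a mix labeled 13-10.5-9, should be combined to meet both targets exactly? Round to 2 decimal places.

Let a = lb of product A, b = lb of product B (per 1000 ft²).
K₂O: 0.1·a + 0.09·b = 2.13
P₂O₅: 0.06·a + 0.105·b = 1.59
Solving simultaneously: a = 15.7941, b = 6.11765.

15.79 lb product A, 6.12 lb product B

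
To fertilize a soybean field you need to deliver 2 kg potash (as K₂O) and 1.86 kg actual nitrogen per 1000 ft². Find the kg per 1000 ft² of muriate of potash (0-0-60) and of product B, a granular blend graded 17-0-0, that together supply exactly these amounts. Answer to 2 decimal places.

3.33 kg muriate of potash, 10.94 kg product B

Let a = kg of muriate of potash, b = kg of product B (per 1000 ft²).
K₂O: 0.6·a + 0·b = 2
N: 0·a + 0.17·b = 1.86
Solving simultaneously: a = 3.33333, b = 10.9412.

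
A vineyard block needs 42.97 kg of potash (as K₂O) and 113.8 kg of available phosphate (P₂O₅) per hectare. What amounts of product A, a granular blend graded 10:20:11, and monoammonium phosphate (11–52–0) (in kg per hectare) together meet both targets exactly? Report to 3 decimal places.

With a, b = kg per hectare of product A and monoammonium phosphate:
K₂O: 0.11·a + 0·b = 42.97
P₂O₅: 0.2·a + 0.52·b = 113.8
Solving simultaneously: a = 390.6364, b = 68.6014.

390.636 kg product A, 68.601 kg monoammonium phosphate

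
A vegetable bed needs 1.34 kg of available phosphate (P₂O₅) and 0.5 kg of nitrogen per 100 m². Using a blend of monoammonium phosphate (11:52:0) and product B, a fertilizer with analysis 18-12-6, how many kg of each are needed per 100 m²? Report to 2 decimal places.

With a, b = kg per 100 m² of monoammonium phosphate and product B:
P₂O₅: 0.52·a + 0.12·b = 1.34
N: 0.11·a + 0.18·b = 0.5
Eliminate a: (row1) − 0.52/0.11·(row2) → -0.730909·b = -1.02364, so b = 1.4005.
Back-substitute: a = (1.34 − 0.12·1.4005) / 0.52 = 2.25373.

2.25 kg monoammonium phosphate, 1.40 kg product B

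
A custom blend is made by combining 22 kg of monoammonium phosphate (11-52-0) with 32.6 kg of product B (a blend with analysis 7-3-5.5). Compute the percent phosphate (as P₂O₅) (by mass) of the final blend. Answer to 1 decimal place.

22.7% P₂O₅

Total mass = 22 + 32.6 = 54.6 kg.
P₂O₅ mass = 52%×22 + 3%×32.6 = 12.418 kg.
% P₂O₅ = 12.418 / 54.6 = 22.7436%.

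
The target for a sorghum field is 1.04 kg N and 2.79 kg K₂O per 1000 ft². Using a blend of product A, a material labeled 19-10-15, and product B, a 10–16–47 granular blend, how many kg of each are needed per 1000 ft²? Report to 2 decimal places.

With a, b = kg per 1000 ft² of product A and product B:
N: 0.19·a + 0.1·b = 1.04
K₂O: 0.15·a + 0.47·b = 2.79
Eliminate a: (row1) − 0.19/0.15·(row2) → -0.495333·b = -2.494, so b = 5.03499.
Back-substitute: a = (1.04 − 0.1·5.03499) / 0.19 = 2.82369.

2.82 kg product A, 5.03 kg product B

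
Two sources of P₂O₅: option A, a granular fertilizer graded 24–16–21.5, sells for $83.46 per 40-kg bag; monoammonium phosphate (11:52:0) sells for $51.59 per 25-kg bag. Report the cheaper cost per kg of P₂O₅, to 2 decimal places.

option A: P₂O₅ per bag = 40 × 16% = 6.4 kg; cost = 83.46 / 6.4 = $13.0406/kg P₂O₅.
monoammonium phosphate: P₂O₅ per bag = 25 × 52% = 13 kg; cost = 51.59 / 13 = $3.9685/kg P₂O₅.
monoammonium phosphate is cheaper.

$3.97 per kg P₂O₅ (monoammonium phosphate)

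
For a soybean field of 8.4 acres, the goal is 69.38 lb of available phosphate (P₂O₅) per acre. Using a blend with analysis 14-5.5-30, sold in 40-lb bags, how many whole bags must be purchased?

265 bags

Product per acre = 69.38 / 5.5% = 1261.45 lb.
Total product = 1261.45 × 8.4 = 10596.2 lb.
Bags = ⌈10596.2 / 40⌉ = 265.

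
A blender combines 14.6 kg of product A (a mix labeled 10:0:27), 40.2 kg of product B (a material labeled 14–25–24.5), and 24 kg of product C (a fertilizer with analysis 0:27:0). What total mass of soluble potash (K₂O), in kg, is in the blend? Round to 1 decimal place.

K₂O mass = 27%×14.6 + 24.5%×40.2 + 0%×24 = 13.791 kg.

13.8 kg K₂O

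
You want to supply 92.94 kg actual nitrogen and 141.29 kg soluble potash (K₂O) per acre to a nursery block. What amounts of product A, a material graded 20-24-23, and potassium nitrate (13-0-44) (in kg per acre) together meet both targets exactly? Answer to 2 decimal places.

387.71 kg product A, 118.45 kg potassium nitrate

Let a = kg of product A, b = kg of potassium nitrate (per acre).
N: 0.2·a + 0.13·b = 92.94
K₂O: 0.23·a + 0.44·b = 141.29
Solving simultaneously: a = 387.709, b = 118.448.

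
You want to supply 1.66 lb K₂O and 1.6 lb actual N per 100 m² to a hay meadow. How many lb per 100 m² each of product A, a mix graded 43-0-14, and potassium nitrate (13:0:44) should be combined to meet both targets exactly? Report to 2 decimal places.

2.85 lb product A, 2.86 lb potassium nitrate

With a, b = lb per 100 m² of product A and potassium nitrate:
K₂O: 0.14·a + 0.44·b = 1.66
N: 0.43·a + 0.13·b = 1.6
Eliminate a: (row1) − 0.14/0.43·(row2) → 0.397674·b = 1.13907, so b = 2.86433.
Back-substitute: a = (1.66 − 0.44·2.86433) / 0.14 = 2.85497.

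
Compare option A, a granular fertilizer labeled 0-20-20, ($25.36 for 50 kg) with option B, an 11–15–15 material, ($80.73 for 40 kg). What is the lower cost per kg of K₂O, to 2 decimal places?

option A: K₂O per bag = 50 × 20% = 10 kg; cost = 25.36 / 10 = $2.5360/kg K₂O.
option B: K₂O per bag = 40 × 15% = 6 kg; cost = 80.73 / 6 = $13.4550/kg K₂O.
option A is cheaper.

$2.54 per kg K₂O (option A)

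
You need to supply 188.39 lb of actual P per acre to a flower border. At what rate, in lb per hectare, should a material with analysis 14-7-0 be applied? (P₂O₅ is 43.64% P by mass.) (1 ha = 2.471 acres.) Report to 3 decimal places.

15238.696 lb of product per hectare

As P₂O₅: 188.39 / 0.4364 = 431.691 lb per acre.
Product per acre = 431.691 / 7% = 6167.02 lb.
Convert to per hectare: 6167.02 × 2.471 = 15238.6962 lb.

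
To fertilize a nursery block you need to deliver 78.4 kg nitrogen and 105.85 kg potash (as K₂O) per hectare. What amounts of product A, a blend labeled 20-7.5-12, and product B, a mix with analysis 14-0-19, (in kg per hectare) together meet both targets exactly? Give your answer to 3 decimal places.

Per-hectare balance (a = product A, b = product B):
N: 0.2·a + 0.14·b = 78.4
K₂O: 0.12·a + 0.19·b = 105.85
Eliminate b: (row1) − 0.14/0.19·(row2) → 0.111579·a = 0.405263, so a = 3.63208.
Then b = (105.85 − 0.12·3.63208) / 0.19 = 554.8113.

3.632 kg product A, 554.811 kg product B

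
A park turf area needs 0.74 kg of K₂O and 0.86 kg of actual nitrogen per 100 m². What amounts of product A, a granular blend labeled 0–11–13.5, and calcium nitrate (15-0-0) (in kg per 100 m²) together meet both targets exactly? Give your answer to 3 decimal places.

With a, b = kg per 100 m² of product A and calcium nitrate:
K₂O: 0.135·a + 0·b = 0.74
N: 0·a + 0.15·b = 0.86
Solving simultaneously: a = 5.48148, b = 5.73333.

5.481 kg product A, 5.733 kg calcium nitrate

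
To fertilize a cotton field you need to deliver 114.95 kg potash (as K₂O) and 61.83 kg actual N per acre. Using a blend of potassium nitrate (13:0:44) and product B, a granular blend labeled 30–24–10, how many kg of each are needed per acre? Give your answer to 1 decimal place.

Per-acre balance (a = potassium nitrate, b = product B):
K₂O: 0.44·a + 0.1·b = 114.95
N: 0.13·a + 0.3·b = 61.83
From row1: a = (114.95 − 0.1·b) / 0.44.
Into row2: 0.13·(114.95 − 0.1·b)/0.44 + 0.3·b = 61.83 → b = 103.039, a = 237.832.

237.8 kg potassium nitrate, 103.0 kg product B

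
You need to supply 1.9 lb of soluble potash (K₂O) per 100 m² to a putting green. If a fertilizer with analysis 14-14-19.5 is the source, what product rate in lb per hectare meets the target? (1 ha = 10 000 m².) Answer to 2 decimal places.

974.36 lb of product per hectare

Product per 100 m² = 1.9 / 19.5% = 9.74359 lb.
Convert to per hectare: 9.74359 × 100 = 974.359 lb.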